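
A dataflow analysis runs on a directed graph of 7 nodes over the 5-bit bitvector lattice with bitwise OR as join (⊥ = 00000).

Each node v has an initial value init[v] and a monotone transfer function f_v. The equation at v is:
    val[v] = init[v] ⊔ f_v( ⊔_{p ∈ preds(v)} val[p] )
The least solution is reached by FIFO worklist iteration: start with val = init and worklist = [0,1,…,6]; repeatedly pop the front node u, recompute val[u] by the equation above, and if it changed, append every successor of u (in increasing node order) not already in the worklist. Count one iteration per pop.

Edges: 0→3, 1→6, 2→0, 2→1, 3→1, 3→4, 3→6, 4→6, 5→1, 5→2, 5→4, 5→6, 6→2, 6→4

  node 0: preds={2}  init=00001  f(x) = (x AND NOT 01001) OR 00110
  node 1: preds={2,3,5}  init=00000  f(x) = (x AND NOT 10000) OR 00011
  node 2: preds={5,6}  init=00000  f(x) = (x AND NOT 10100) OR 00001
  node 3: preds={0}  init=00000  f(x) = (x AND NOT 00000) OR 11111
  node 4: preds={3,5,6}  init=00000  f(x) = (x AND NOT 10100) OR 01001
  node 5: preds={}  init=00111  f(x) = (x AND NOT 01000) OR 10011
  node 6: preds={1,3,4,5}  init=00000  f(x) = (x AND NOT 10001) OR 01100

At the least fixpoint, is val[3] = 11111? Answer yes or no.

Worklist (14 pops):
  #1 pop 0: in=00000 → 00111 (was 00001); enqueue []
  #2 pop 1: in=00111 → 00111 (was 00000); enqueue []
  #3 pop 2: in=00111 → 00011 (was 00000); enqueue [0,1]
  #4 pop 3: in=00111 → 11111 (was 00000); enqueue []
  #5 pop 4: in=11111 → 01011 (was 00000); enqueue []
  #6 pop 5: in=00000 → 10111 (was 00111); enqueue [2,4]
  #7 pop 6: in=11111 → 01110 (was 00000); enqueue []
  #8 pop 0: in=00011 → 00111 (no change)
  #9 pop 1: in=11111 → 01111 (was 00111); enqueue [6]
  #10 pop 2: in=11111 → 01011 (was 00011); enqueue [0,1]
  #11 pop 4: in=11111 → 01011 (no change)
  #12 pop 6: in=11111 → 01110 (no change)
  #13 pop 0: in=01011 → 00111 (no change)
  #14 pop 1: in=11111 → 01111 (no change)

Fixpoint:
  val[0] = 00111
  val[1] = 01111
  val[2] = 01011
  val[3] = 11111
  val[4] = 01011
  val[5] = 10111
  val[6] = 01110

yes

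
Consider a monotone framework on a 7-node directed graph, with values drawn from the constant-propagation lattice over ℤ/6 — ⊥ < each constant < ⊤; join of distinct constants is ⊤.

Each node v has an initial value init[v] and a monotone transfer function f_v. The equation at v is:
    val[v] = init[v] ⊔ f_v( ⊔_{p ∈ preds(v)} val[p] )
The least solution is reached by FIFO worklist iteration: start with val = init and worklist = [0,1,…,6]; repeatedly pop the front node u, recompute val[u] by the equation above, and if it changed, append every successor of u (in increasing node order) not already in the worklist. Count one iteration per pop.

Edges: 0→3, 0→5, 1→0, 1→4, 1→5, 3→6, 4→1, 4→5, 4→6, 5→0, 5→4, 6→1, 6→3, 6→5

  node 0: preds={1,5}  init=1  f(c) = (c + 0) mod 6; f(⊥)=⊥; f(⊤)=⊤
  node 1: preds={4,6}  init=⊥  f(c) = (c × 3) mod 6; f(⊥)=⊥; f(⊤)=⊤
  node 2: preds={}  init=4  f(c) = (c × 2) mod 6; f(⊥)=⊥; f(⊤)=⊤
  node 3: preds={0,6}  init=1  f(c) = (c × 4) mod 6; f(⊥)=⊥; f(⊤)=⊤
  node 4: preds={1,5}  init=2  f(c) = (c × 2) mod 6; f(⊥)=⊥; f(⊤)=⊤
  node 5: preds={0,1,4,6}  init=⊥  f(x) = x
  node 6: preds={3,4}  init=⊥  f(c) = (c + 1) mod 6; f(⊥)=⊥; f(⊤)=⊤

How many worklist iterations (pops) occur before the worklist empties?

13

Worklist (13 pops):
  #1 pop 0: in=⊥ → 1 (no change)
  #2 pop 1: in=2 → 0 (was ⊥); enqueue [0]
  #3 pop 2: in=⊥ → 4 (no change)
  #4 pop 3: in=1 → ⊤ (was 1); enqueue []
  #5 pop 4: in=0 → ⊤ (was 2); enqueue [1]
  #6 pop 5: in=⊤ → ⊤ (was ⊥); enqueue [4]
  #7 pop 6: in=⊤ → ⊤ (was ⊥); enqueue [3,5]
  #8 pop 0: in=⊤ → ⊤ (was 1); enqueue []
  #9 pop 1: in=⊤ → ⊤ (was 0); enqueue [0]
  #10 pop 4: in=⊤ → ⊤ (no change)
  #11 pop 3: in=⊤ → ⊤ (no change)
  #12 pop 5: in=⊤ → ⊤ (no change)
  #13 pop 0: in=⊤ → ⊤ (no change)

Fixpoint:
  val[0] = ⊤
  val[1] = ⊤
  val[2] = 4
  val[3] = ⊤
  val[4] = ⊤
  val[5] = ⊤
  val[6] = ⊤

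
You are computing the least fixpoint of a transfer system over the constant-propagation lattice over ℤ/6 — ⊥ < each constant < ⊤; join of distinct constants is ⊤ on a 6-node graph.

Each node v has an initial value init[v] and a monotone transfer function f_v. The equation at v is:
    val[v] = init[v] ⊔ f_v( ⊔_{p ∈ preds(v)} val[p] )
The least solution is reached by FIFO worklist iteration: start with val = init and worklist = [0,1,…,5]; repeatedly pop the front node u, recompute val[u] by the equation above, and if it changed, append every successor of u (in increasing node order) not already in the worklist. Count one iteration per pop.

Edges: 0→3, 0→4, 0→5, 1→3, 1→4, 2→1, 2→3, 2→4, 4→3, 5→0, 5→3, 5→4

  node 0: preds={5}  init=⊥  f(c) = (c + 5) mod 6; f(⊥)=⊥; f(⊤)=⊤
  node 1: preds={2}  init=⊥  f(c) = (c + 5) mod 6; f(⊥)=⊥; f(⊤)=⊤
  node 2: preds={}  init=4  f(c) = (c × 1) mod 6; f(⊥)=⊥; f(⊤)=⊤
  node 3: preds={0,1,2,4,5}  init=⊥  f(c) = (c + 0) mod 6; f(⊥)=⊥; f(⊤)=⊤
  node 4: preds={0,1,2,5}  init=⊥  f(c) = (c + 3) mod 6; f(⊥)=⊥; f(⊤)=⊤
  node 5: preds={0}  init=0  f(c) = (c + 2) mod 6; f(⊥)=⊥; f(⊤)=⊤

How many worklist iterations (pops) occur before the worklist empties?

Iteration log — 11 steps:
  step 1. node 0  ⊔preds=0  new=5  old=⊥  +wl: 
  step 2. node 1  ⊔preds=4  new=3  old=⊥  +wl: 
  step 3. node 2  ⊔preds=⊥  new=4  stable
  step 4. node 3  ⊔preds=⊤  new=⊤  old=⊥  +wl: 
  step 5. node 4  ⊔preds=⊤  new=⊤  old=⊥  +wl: 3
  step 6. node 5  ⊔preds=5  new=⊤  old=0  +wl: 0,4
  step 7. node 3  ⊔preds=⊤  new=⊤  stable
  step 8. node 0  ⊔preds=⊤  new=⊤  old=5  +wl: 3,5
  step 9. node 4  ⊔preds=⊤  new=⊤  stable
  step 10. node 3  ⊔preds=⊤  new=⊤  stable
  step 11. node 5  ⊔preds=⊤  new=⊤  stable

Least fixpoint reached:
  node 0: ⊤
  node 1: 3
  node 2: 4
  node 3: ⊤
  node 4: ⊤
  node 5: ⊤

11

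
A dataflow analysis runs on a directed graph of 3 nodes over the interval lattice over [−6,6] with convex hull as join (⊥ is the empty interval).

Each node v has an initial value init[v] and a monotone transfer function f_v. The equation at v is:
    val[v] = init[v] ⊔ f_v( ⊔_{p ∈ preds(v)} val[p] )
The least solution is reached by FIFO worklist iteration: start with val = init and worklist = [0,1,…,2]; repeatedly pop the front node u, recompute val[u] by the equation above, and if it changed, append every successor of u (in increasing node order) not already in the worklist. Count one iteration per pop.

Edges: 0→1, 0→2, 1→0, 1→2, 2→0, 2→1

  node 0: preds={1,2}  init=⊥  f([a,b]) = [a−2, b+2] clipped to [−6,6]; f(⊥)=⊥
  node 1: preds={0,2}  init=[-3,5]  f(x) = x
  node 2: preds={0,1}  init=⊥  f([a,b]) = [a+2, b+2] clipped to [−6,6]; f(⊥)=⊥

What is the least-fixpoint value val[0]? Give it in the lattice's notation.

[-6,6]

Worklist (8 pops):
  #1 pop 0: in=[-3,5] → [-5,6] (was ⊥); enqueue []
  #2 pop 1: in=[-5,6] → [-5,6] (was [-3,5]); enqueue [0]
  #3 pop 2: in=[-5,6] → [-3,6] (was ⊥); enqueue [1]
  #4 pop 0: in=[-5,6] → [-6,6] (was [-5,6]); enqueue [2]
  #5 pop 1: in=[-6,6] → [-6,6] (was [-5,6]); enqueue [0]
  #6 pop 2: in=[-6,6] → [-4,6] (was [-3,6]); enqueue [1]
  #7 pop 0: in=[-6,6] → [-6,6] (no change)
  #8 pop 1: in=[-6,6] → [-6,6] (no change)

Fixpoint:
  val[0] = [-6,6]
  val[1] = [-6,6]
  val[2] = [-4,6]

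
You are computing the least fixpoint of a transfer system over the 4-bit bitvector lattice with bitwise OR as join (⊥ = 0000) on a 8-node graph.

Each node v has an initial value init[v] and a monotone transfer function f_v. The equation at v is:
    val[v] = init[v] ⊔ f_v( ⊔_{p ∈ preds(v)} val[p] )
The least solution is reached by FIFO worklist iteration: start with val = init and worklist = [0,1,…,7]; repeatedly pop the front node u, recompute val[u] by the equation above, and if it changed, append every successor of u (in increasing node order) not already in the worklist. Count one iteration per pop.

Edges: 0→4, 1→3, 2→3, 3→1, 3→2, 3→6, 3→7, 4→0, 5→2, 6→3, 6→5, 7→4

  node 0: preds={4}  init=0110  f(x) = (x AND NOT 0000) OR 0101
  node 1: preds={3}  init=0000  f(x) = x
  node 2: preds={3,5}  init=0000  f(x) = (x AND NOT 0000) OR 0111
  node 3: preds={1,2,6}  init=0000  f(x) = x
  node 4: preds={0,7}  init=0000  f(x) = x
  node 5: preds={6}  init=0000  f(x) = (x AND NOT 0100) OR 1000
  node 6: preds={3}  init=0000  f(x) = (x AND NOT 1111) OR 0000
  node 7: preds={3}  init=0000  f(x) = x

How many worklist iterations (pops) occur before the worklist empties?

21

Iteration log — 21 steps:
  step 1. node 0  ⊔preds=0000  new=0111  old=0110  +wl: 
  step 2. node 1  ⊔preds=0000  new=0000  stable
  step 3. node 2  ⊔preds=0000  new=0111  old=0000  +wl: 
  step 4. node 3  ⊔preds=0111  new=0111  old=0000  +wl: 1,2
  step 5. node 4  ⊔preds=0111  new=0111  old=0000  +wl: 0
  step 6. node 5  ⊔preds=0000  new=1000  old=0000  +wl: 
  step 7. node 6  ⊔preds=0111  new=0000  stable
  step 8. node 7  ⊔preds=0111  new=0111  old=0000  +wl: 4
  step 9. node 1  ⊔preds=0111  new=0111  old=0000  +wl: 3
  step 10. node 2  ⊔preds=1111  new=1111  old=0111  +wl: 
  step 11. node 0  ⊔preds=0111  new=0111  stable
  step 12. node 4  ⊔preds=0111  new=0111  stable
  step 13. node 3  ⊔preds=1111  new=1111  old=0111  +wl: 1,2,6,7
  step 14. node 1  ⊔preds=1111  new=1111  old=0111  +wl: 3
  step 15. node 2  ⊔preds=1111  new=1111  stable
  step 16. node 6  ⊔preds=1111  new=0000  stable
  step 17. node 7  ⊔preds=1111  new=1111  old=0111  +wl: 4
  step 18. node 3  ⊔preds=1111  new=1111  stable
  step 19. node 4  ⊔preds=1111  new=1111  old=0111  +wl: 0
  step 20. node 0  ⊔preds=1111  new=1111  old=0111  +wl: 4
  step 21. node 4  ⊔preds=1111  new=1111  stable

Least fixpoint reached:
  node 0: 1111
  node 1: 1111
  node 2: 1111
  node 3: 1111
  node 4: 1111
  node 5: 1000
  node 6: 0000
  node 7: 1111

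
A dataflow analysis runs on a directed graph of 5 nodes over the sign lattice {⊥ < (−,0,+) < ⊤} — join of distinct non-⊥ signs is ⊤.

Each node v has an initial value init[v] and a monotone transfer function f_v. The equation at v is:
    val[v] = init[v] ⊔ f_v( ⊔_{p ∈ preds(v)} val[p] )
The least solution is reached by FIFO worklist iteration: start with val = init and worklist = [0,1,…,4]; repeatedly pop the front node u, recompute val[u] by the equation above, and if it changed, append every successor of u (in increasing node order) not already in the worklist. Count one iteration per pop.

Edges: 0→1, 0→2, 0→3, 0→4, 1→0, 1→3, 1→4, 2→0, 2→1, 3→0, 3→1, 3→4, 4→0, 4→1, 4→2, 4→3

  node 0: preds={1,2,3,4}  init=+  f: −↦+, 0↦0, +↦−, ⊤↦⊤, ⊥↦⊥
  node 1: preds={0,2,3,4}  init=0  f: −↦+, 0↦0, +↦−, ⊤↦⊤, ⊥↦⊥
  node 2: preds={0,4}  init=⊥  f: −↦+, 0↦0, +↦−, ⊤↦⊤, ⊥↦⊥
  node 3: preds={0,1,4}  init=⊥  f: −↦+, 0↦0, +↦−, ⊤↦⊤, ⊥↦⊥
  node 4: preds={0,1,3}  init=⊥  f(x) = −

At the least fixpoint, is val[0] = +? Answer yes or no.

no

Worklist (9 pops):
  #1 pop 0: in=0 → ⊤ (was +); enqueue []
  #2 pop 1: in=⊤ → ⊤ (was 0); enqueue [0]
  #3 pop 2: in=⊤ → ⊤ (was ⊥); enqueue [1]
  #4 pop 3: in=⊤ → ⊤ (was ⊥); enqueue []
  #5 pop 4: in=⊤ → − (was ⊥); enqueue [2,3]
  #6 pop 0: in=⊤ → ⊤ (no change)
  #7 pop 1: in=⊤ → ⊤ (no change)
  #8 pop 2: in=⊤ → ⊤ (no change)
  #9 pop 3: in=⊤ → ⊤ (no change)

Fixpoint:
  val[0] = ⊤
  val[1] = ⊤
  val[2] = ⊤
  val[3] = ⊤
  val[4] = −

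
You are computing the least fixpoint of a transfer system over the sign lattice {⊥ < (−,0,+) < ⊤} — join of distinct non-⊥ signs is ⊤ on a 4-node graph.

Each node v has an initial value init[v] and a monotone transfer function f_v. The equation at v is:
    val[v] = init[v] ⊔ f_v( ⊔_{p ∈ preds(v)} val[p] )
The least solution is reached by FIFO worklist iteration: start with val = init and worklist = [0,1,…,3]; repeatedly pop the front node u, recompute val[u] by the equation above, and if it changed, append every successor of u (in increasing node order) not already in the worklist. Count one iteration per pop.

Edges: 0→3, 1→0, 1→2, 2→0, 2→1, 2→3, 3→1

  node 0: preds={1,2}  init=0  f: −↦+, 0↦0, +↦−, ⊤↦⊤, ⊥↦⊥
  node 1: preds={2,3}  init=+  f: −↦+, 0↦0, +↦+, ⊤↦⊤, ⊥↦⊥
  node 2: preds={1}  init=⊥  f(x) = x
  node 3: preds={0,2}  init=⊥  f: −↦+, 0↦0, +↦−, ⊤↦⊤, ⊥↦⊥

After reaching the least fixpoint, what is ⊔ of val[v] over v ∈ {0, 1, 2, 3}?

⊤

Worklist (11 pops):
  #1 pop 0: in=+ → ⊤ (was 0); enqueue []
  #2 pop 1: in=⊥ → + (no change)
  #3 pop 2: in=+ → + (was ⊥); enqueue [0,1]
  #4 pop 3: in=⊤ → ⊤ (was ⊥); enqueue []
  #5 pop 0: in=+ → ⊤ (no change)
  #6 pop 1: in=⊤ → ⊤ (was +); enqueue [0,2]
  #7 pop 0: in=⊤ → ⊤ (no change)
  #8 pop 2: in=⊤ → ⊤ (was +); enqueue [0,1,3]
  #9 pop 0: in=⊤ → ⊤ (no change)
  #10 pop 1: in=⊤ → ⊤ (no change)
  #11 pop 3: in=⊤ → ⊤ (no change)

Fixpoint:
  val[0] = ⊤
  val[1] = ⊤
  val[2] = ⊤
  val[3] = ⊤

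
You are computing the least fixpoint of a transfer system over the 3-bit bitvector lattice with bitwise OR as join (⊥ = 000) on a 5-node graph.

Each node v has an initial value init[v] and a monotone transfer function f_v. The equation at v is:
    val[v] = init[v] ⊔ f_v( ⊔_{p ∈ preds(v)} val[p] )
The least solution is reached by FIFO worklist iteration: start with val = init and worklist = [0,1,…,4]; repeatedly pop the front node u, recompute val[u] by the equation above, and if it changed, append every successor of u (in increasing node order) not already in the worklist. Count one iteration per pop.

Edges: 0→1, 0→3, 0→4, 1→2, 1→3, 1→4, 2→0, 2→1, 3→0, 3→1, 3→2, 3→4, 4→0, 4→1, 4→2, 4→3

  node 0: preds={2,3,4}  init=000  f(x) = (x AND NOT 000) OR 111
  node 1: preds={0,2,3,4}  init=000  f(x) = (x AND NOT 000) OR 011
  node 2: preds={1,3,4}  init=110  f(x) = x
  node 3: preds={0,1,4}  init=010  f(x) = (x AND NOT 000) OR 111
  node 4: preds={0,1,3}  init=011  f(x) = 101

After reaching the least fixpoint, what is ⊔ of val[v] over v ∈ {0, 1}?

Worklist (9 pops):
  #1 pop 0: in=111 → 111 (was 000); enqueue []
  #2 pop 1: in=111 → 111 (was 000); enqueue []
  #3 pop 2: in=111 → 111 (was 110); enqueue [0,1]
  #4 pop 3: in=111 → 111 (was 010); enqueue [2]
  #5 pop 4: in=111 → 111 (was 011); enqueue [3]
  #6 pop 0: in=111 → 111 (no change)
  #7 pop 1: in=111 → 111 (no change)
  #8 pop 2: in=111 → 111 (no change)
  #9 pop 3: in=111 → 111 (no change)

Fixpoint:
  val[0] = 111
  val[1] = 111
  val[2] = 111
  val[3] = 111
  val[4] = 111

111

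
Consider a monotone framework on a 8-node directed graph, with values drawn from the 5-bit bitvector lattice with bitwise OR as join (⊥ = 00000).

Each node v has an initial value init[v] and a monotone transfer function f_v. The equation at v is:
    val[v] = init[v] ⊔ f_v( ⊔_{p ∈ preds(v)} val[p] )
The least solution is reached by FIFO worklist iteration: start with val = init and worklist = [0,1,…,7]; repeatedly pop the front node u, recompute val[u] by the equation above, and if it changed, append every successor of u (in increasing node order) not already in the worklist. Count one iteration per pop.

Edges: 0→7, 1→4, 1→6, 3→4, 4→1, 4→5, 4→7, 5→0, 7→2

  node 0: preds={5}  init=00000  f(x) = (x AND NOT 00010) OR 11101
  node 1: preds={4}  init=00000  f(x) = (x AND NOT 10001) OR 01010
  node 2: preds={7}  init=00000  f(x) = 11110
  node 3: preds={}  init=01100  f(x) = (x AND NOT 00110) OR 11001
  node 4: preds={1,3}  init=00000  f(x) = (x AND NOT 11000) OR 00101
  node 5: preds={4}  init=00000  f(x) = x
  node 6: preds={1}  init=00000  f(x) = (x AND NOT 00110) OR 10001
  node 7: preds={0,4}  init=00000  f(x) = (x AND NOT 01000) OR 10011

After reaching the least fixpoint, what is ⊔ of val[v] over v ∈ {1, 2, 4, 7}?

11111

Worklist (13 pops):
  #1 pop 0: in=00000 → 11101 (was 00000); enqueue []
  #2 pop 1: in=00000 → 01010 (was 00000); enqueue []
  #3 pop 2: in=00000 → 11110 (was 00000); enqueue []
  #4 pop 3: in=00000 → 11101 (was 01100); enqueue []
  #5 pop 4: in=11111 → 00111 (was 00000); enqueue [1]
  #6 pop 5: in=00111 → 00111 (was 00000); enqueue [0]
  #7 pop 6: in=01010 → 11001 (was 00000); enqueue []
  #8 pop 7: in=11111 → 10111 (was 00000); enqueue [2]
  #9 pop 1: in=00111 → 01110 (was 01010); enqueue [4,6]
  #10 pop 0: in=00111 → 11101 (no change)
  #11 pop 2: in=10111 → 11110 (no change)
  #12 pop 4: in=11111 → 00111 (no change)
  #13 pop 6: in=01110 → 11001 (no change)

Fixpoint:
  val[0] = 11101
  val[1] = 01110
  val[2] = 11110
  val[3] = 11101
  val[4] = 00111
  val[5] = 00111
  val[6] = 11001
  val[7] = 10111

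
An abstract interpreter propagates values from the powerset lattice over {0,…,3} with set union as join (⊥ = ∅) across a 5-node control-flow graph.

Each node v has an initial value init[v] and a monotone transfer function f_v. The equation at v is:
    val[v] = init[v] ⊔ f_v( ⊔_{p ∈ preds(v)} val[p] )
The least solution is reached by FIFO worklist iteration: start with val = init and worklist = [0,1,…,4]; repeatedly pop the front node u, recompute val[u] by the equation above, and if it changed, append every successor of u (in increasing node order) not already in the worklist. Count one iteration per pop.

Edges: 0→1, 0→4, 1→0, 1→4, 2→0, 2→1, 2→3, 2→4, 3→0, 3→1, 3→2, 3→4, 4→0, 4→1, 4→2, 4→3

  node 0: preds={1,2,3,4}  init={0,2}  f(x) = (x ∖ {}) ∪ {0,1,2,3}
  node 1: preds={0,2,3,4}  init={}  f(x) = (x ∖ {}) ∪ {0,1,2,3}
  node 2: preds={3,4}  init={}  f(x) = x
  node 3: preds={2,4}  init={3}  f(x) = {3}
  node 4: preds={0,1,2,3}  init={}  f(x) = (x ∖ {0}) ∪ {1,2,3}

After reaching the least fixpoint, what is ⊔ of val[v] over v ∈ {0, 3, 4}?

Iteration log — 12 steps:
  step 1. node 0  ⊔preds={3}  new={0,1,2,3}  old={0,2}  +wl: 
  step 2. node 1  ⊔preds={0,1,2,3}  new={0,1,2,3}  old={}  +wl: 0
  step 3. node 2  ⊔preds={3}  new={3}  old={}  +wl: 1
  step 4. node 3  ⊔preds={3}  new={3}  stable
  step 5. node 4  ⊔preds={0,1,2,3}  new={1,2,3}  old={}  +wl: 2,3
  step 6. node 0  ⊔preds={0,1,2,3}  new={0,1,2,3}  stable
  step 7. node 1  ⊔preds={0,1,2,3}  new={0,1,2,3}  stable
  step 8. node 2  ⊔preds={1,2,3}  new={1,2,3}  old={3}  +wl: 0,1,4
  step 9. node 3  ⊔preds={1,2,3}  new={3}  stable
  step 10. node 0  ⊔preds={0,1,2,3}  new={0,1,2,3}  stable
  step 11. node 1  ⊔preds={0,1,2,3}  new={0,1,2,3}  stable
  step 12. node 4  ⊔preds={0,1,2,3}  new={1,2,3}  stable

Least fixpoint reached:
  node 0: {0,1,2,3}
  node 1: {0,1,2,3}
  node 2: {1,2,3}
  node 3: {3}
  node 4: {1,2,3}

{0,1,2,3}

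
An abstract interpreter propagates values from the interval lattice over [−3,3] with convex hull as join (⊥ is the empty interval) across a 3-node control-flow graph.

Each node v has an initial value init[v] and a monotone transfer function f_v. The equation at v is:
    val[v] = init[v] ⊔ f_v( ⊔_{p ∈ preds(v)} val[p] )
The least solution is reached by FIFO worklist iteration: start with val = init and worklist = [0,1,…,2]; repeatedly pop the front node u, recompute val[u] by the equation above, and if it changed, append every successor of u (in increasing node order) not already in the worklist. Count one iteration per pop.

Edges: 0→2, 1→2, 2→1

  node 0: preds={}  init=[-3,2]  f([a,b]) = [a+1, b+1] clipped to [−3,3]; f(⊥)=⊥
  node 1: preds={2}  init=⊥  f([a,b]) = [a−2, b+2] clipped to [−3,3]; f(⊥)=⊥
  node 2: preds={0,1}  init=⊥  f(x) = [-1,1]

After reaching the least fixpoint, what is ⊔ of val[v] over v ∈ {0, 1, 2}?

[-3,3]

Iteration log — 5 steps:
  step 1. node 0  ⊔preds=⊥  new=[-3,2]  stable
  step 2. node 1  ⊔preds=⊥  new=⊥  stable
  step 3. node 2  ⊔preds=[-3,2]  new=[-1,1]  old=⊥  +wl: 1
  step 4. node 1  ⊔preds=[-1,1]  new=[-3,3]  old=⊥  +wl: 2
  step 5. node 2  ⊔preds=[-3,3]  new=[-1,1]  stable

Least fixpoint reached:
  node 0: [-3,2]
  node 1: [-3,3]
  node 2: [-1,1]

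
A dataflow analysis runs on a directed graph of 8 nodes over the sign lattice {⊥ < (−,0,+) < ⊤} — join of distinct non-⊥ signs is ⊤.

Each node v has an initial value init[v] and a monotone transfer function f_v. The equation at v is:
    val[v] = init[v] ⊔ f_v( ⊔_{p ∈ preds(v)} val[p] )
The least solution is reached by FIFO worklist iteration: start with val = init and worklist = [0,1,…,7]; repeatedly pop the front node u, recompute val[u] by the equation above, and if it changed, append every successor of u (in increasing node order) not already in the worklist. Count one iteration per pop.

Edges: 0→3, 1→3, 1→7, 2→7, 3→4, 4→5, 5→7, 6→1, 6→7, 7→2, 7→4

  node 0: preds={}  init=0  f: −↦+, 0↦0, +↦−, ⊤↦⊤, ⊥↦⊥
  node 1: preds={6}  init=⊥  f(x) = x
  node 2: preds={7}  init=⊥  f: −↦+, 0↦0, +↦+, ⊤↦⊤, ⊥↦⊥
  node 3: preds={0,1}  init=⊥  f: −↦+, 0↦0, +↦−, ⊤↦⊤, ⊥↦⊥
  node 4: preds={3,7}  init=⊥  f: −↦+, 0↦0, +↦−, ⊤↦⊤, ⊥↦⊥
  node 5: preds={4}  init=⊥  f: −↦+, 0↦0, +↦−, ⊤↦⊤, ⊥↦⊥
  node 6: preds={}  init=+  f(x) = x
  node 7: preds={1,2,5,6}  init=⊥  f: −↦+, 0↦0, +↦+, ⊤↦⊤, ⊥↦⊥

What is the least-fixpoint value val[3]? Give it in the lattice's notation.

⊤

Worklist (11 pops):
  #1 pop 0: in=⊥ → 0 (no change)
  #2 pop 1: in=+ → + (was ⊥); enqueue []
  #3 pop 2: in=⊥ → ⊥ (no change)
  #4 pop 3: in=⊤ → ⊤ (was ⊥); enqueue []
  #5 pop 4: in=⊤ → ⊤ (was ⊥); enqueue []
  #6 pop 5: in=⊤ → ⊤ (was ⊥); enqueue []
  #7 pop 6: in=⊥ → + (no change)
  #8 pop 7: in=⊤ → ⊤ (was ⊥); enqueue [2,4]
  #9 pop 2: in=⊤ → ⊤ (was ⊥); enqueue [7]
  #10 pop 4: in=⊤ → ⊤ (no change)
  #11 pop 7: in=⊤ → ⊤ (no change)

Fixpoint:
  val[0] = 0
  val[1] = +
  val[2] = ⊤
  val[3] = ⊤
  val[4] = ⊤
  val[5] = ⊤
  val[6] = +
  val[7] = ⊤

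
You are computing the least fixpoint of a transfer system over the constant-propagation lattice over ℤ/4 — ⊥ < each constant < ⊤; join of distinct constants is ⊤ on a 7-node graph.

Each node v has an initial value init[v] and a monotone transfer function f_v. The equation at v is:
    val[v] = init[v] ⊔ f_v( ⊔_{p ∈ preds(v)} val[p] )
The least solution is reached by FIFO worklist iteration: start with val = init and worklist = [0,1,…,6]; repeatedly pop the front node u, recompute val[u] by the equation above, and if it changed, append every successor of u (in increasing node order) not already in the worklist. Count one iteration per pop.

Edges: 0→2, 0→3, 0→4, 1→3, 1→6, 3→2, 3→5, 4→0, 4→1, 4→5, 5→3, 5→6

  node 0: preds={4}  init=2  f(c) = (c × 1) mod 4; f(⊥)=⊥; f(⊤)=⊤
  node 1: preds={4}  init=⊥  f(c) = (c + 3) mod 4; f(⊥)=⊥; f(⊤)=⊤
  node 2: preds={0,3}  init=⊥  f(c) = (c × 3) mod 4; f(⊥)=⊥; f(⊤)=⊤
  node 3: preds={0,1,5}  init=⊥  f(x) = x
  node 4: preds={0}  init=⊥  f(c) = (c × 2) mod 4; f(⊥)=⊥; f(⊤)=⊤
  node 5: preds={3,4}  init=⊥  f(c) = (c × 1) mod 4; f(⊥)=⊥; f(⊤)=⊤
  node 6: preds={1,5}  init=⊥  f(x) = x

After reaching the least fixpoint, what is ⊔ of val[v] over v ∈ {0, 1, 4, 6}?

⊤

Trace (19 dequeues):
  [1] u=0 | in ⊥ | out 2 | ==
  [2] u=1 | in ⊥ | out ⊥ | ==
  [3] u=2 | in 2 | out 2 | prev ⊥ | push {}
  [4] u=3 | in 2 | out 2 | prev ⊥ | push {2}
  [5] u=4 | in 2 | out 0 | prev ⊥ | push {0,1}
  [6] u=5 | in ⊤ | out ⊤ | prev ⊥ | push {3}
  [7] u=6 | in ⊤ | out ⊤ | prev ⊥ | push {}
  [8] u=2 | in 2 | out 2 | ==
  [9] u=0 | in 0 | out ⊤ | prev 2 | push {2,4}
  [10] u=1 | in 0 | out 3 | prev ⊥ | push {6}
  [11] u=3 | in ⊤ | out ⊤ | prev 2 | push {5}
  [12] u=2 | in ⊤ | out ⊤ | prev 2 | push {}
  [13] u=4 | in ⊤ | out ⊤ | prev 0 | push {0,1}
  [14] u=6 | in ⊤ | out ⊤ | ==
  [15] u=5 | in ⊤ | out ⊤ | ==
  [16] u=0 | in ⊤ | out ⊤ | ==
  [17] u=1 | in ⊤ | out ⊤ | prev 3 | push {3,6}
  [18] u=3 | in ⊤ | out ⊤ | ==
  [19] u=6 | in ⊤ | out ⊤ | ==

Converged values:
  [0] ⊤
  [1] ⊤
  [2] ⊤
  [3] ⊤
  [4] ⊤
  [5] ⊤
  [6] ⊤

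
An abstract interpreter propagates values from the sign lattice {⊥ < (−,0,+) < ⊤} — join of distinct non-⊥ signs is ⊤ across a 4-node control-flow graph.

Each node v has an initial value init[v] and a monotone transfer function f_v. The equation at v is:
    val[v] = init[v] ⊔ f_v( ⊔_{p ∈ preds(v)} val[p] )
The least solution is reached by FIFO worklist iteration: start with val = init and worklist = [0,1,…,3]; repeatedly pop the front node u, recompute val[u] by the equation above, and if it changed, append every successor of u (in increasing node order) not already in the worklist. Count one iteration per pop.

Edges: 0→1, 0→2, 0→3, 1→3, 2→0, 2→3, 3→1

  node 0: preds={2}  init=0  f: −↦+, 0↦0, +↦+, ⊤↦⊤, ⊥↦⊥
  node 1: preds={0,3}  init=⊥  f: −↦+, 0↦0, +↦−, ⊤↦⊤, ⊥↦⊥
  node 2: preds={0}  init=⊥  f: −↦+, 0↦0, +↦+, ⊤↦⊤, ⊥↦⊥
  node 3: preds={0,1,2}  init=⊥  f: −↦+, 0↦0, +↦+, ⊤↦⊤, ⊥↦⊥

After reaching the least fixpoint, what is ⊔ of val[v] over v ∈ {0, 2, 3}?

0

Trace (6 dequeues):
  [1] u=0 | in ⊥ | out 0 | ==
  [2] u=1 | in 0 | out 0 | prev ⊥ | push {}
  [3] u=2 | in 0 | out 0 | prev ⊥ | push {0}
  [4] u=3 | in 0 | out 0 | prev ⊥ | push {1}
  [5] u=0 | in 0 | out 0 | ==
  [6] u=1 | in 0 | out 0 | ==

Converged values:
  [0] 0
  [1] 0
  [2] 0
  [3] 0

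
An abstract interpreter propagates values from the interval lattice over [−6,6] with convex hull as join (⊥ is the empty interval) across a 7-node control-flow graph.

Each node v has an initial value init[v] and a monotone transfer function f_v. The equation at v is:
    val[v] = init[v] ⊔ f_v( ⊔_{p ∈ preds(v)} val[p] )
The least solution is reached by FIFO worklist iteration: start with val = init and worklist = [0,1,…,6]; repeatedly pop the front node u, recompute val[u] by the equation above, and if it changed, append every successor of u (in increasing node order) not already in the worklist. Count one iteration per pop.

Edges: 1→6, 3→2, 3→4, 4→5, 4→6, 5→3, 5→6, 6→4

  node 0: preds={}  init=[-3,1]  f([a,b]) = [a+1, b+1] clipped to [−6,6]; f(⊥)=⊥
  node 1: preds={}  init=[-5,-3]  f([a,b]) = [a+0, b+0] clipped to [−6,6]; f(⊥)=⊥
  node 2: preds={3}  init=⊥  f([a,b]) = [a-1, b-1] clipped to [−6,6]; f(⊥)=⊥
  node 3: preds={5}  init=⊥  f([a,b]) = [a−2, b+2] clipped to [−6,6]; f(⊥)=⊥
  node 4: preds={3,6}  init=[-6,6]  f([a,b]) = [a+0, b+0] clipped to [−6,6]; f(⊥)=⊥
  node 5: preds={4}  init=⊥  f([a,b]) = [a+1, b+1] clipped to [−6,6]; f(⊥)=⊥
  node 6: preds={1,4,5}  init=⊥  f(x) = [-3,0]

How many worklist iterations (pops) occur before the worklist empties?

Trace (10 dequeues):
  [1] u=0 | in ⊥ | out [-3,1] | ==
  [2] u=1 | in ⊥ | out [-5,-3] | ==
  [3] u=2 | in ⊥ | out ⊥ | ==
  [4] u=3 | in ⊥ | out ⊥ | ==
  [5] u=4 | in ⊥ | out [-6,6] | ==
  [6] u=5 | in [-6,6] | out [-5,6] | prev ⊥ | push {3}
  [7] u=6 | in [-6,6] | out [-3,0] | prev ⊥ | push {4}
  [8] u=3 | in [-5,6] | out [-6,6] | prev ⊥ | push {2}
  [9] u=4 | in [-6,6] | out [-6,6] | ==
  [10] u=2 | in [-6,6] | out [-6,5] | prev ⊥ | push {}

Converged values:
  [0] [-3,1]
  [1] [-5,-3]
  [2] [-6,5]
  [3] [-6,6]
  [4] [-6,6]
  [5] [-5,6]
  [6] [-3,0]

10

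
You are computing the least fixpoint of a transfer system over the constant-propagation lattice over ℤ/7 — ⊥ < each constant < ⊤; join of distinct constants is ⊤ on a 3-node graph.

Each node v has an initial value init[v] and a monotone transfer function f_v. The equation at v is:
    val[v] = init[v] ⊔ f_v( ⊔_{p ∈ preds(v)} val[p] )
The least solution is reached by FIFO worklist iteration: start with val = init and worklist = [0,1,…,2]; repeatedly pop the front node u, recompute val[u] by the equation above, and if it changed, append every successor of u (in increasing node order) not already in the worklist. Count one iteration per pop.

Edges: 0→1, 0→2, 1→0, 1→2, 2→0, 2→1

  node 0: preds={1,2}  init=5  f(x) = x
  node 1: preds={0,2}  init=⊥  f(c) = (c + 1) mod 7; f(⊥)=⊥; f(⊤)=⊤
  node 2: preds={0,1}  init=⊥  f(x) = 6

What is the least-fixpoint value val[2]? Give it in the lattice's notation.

6

Iteration log — 7 steps:
  step 1. node 0  ⊔preds=⊥  new=5  stable
  step 2. node 1  ⊔preds=5  new=6  old=⊥  +wl: 0
  step 3. node 2  ⊔preds=⊤  new=6  old=⊥  +wl: 1
  step 4. node 0  ⊔preds=6  new=⊤  old=5  +wl: 2
  step 5. node 1  ⊔preds=⊤  new=⊤  old=6  +wl: 0
  step 6. node 2  ⊔preds=⊤  new=6  stable
  step 7. node 0  ⊔preds=⊤  new=⊤  stable

Least fixpoint reached:
  node 0: ⊤
  node 1: ⊤
  node 2: 6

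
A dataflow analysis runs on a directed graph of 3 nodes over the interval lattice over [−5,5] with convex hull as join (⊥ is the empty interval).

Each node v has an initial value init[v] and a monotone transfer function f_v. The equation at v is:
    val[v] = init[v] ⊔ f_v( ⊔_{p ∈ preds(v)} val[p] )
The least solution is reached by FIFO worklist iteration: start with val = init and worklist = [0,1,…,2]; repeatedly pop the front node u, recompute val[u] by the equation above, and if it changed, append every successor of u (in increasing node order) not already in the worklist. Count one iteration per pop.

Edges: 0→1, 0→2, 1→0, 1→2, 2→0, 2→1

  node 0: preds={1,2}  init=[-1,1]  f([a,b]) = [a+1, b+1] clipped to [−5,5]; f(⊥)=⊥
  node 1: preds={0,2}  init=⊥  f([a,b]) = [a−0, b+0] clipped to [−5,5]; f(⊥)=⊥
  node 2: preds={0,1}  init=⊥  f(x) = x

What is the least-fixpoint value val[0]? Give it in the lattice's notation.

[-1,5]

Trace (17 dequeues):
  [1] u=0 | in ⊥ | out [-1,1] | ==
  [2] u=1 | in [-1,1] | out [-1,1] | prev ⊥ | push {0}
  [3] u=2 | in [-1,1] | out [-1,1] | prev ⊥ | push {1}
  [4] u=0 | in [-1,1] | out [-1,2] | prev [-1,1] | push {2}
  [5] u=1 | in [-1,2] | out [-1,2] | prev [-1,1] | push {0}
  [6] u=2 | in [-1,2] | out [-1,2] | prev [-1,1] | push {1}
  [7] u=0 | in [-1,2] | out [-1,3] | prev [-1,2] | push {2}
  [8] u=1 | in [-1,3] | out [-1,3] | prev [-1,2] | push {0}
  [9] u=2 | in [-1,3] | out [-1,3] | prev [-1,2] | push {1}
  [10] u=0 | in [-1,3] | out [-1,4] | prev [-1,3] | push {2}
  [11] u=1 | in [-1,4] | out [-1,4] | prev [-1,3] | push {0}
  [12] u=2 | in [-1,4] | out [-1,4] | prev [-1,3] | push {1}
  [13] u=0 | in [-1,4] | out [-1,5] | prev [-1,4] | push {2}
  [14] u=1 | in [-1,5] | out [-1,5] | prev [-1,4] | push {0}
  [15] u=2 | in [-1,5] | out [-1,5] | prev [-1,4] | push {1}
  [16] u=0 | in [-1,5] | out [-1,5] | ==
  [17] u=1 | in [-1,5] | out [-1,5] | ==

Converged values:
  [0] [-1,5]
  [1] [-1,5]
  [2] [-1,5]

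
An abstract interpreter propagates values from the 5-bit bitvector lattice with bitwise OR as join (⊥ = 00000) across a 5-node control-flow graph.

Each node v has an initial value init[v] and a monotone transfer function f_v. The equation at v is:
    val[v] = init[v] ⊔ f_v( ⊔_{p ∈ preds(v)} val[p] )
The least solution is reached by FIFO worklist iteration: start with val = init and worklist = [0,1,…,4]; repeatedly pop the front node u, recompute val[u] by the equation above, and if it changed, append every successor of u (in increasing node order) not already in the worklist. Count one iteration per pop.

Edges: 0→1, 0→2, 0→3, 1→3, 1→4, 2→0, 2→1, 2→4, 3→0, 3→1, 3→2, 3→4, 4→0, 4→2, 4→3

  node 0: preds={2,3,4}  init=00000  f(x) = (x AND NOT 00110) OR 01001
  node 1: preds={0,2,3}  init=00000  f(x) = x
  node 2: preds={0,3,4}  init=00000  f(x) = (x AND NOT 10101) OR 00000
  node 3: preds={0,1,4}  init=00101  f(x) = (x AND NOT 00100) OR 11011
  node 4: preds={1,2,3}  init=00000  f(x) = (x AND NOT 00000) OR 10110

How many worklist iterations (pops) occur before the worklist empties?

12

Iteration log — 12 steps:
  step 1. node 0  ⊔preds=00101  new=01001  old=00000  +wl: 
  step 2. node 1  ⊔preds=01101  new=01101  old=00000  +wl: 
  step 3. node 2  ⊔preds=01101  new=01000  old=00000  +wl: 0,1
  step 4. node 3  ⊔preds=01101  new=11111  old=00101  +wl: 2
  step 5. node 4  ⊔preds=11111  new=11111  old=00000  +wl: 3
  step 6. node 0  ⊔preds=11111  new=11001  old=01001  +wl: 
  step 7. node 1  ⊔preds=11111  new=11111  old=01101  +wl: 4
  step 8. node 2  ⊔preds=11111  new=01010  old=01000  +wl: 0,1
  step 9. node 3  ⊔preds=11111  new=11111  stable
  step 10. node 4  ⊔preds=11111  new=11111  stable
  step 11. node 0  ⊔preds=11111  new=11001  stable
  step 12. node 1  ⊔preds=11111  new=11111  stable

Least fixpoint reached:
  node 0: 11001
  node 1: 11111
  node 2: 01010
  node 3: 11111
  node 4: 11111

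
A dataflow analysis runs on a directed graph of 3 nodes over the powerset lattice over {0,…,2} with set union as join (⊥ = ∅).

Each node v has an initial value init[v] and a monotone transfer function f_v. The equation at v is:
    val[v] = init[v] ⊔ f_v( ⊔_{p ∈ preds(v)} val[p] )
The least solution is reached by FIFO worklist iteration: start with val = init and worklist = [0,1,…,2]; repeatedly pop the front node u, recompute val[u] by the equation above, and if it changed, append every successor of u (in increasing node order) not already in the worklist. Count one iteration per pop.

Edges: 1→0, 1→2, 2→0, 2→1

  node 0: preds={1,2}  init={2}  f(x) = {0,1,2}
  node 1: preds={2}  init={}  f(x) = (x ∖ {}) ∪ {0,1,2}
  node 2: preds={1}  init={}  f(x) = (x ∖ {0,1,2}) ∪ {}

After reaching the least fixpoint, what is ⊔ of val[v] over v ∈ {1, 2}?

Trace (4 dequeues):
  [1] u=0 | in {} | out {0,1,2} | prev {2} | push {}
  [2] u=1 | in {} | out {0,1,2} | prev {} | push {0}
  [3] u=2 | in {0,1,2} | out {} | ==
  [4] u=0 | in {0,1,2} | out {0,1,2} | ==

Converged values:
  [0] {0,1,2}
  [1] {0,1,2}
  [2] {}

{0,1,2}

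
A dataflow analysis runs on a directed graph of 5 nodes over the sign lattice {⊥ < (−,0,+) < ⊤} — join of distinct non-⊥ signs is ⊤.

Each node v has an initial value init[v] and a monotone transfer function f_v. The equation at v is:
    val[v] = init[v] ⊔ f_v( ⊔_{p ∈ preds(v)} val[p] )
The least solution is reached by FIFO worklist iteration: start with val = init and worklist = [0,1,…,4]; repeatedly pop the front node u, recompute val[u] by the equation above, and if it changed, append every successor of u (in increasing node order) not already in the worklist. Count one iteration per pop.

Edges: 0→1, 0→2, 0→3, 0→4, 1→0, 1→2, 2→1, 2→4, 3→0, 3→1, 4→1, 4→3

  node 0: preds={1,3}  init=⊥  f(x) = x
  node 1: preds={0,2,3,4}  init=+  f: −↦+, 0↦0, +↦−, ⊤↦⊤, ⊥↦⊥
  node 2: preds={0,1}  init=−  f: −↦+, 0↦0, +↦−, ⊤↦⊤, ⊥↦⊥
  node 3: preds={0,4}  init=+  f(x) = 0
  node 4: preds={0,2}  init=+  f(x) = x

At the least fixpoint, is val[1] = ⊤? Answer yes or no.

yes

Iteration log — 10 steps:
  step 1. node 0  ⊔preds=+  new=+  old=⊥  +wl: 
  step 2. node 1  ⊔preds=⊤  new=⊤  old=+  +wl: 0
  step 3. node 2  ⊔preds=⊤  new=⊤  old=−  +wl: 1
  step 4. node 3  ⊔preds=+  new=⊤  old=+  +wl: 
  step 5. node 4  ⊔preds=⊤  new=⊤  old=+  +wl: 3
  step 6. node 0  ⊔preds=⊤  new=⊤  old=+  +wl: 2,4
  step 7. node 1  ⊔preds=⊤  new=⊤  stable
  step 8. node 3  ⊔preds=⊤  new=⊤  stable
  step 9. node 2  ⊔preds=⊤  new=⊤  stable
  step 10. node 4  ⊔preds=⊤  new=⊤  stable

Least fixpoint reached:
  node 0: ⊤
  node 1: ⊤
  node 2: ⊤
  node 3: ⊤
  node 4: ⊤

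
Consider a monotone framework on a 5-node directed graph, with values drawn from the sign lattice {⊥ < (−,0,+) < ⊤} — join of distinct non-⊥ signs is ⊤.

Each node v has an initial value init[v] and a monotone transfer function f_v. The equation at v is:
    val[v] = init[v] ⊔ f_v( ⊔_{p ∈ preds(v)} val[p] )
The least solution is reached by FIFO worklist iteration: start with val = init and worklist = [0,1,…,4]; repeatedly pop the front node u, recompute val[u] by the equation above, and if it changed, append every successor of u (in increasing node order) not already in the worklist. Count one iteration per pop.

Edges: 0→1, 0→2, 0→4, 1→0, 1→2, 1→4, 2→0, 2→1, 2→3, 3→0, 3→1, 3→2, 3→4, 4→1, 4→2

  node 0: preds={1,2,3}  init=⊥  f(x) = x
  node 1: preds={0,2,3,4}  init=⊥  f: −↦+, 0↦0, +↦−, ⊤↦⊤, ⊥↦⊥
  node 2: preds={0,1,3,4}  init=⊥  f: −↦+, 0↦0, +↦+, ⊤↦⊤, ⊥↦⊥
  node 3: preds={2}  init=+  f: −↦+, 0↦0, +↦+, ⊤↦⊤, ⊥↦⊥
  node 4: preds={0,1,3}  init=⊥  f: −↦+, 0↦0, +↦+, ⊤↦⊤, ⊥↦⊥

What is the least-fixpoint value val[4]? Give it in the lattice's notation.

⊤

Iteration log — 10 steps:
  step 1. node 0  ⊔preds=+  new=+  old=⊥  +wl: 
  step 2. node 1  ⊔preds=+  new=−  old=⊥  +wl: 0
  step 3. node 2  ⊔preds=⊤  new=⊤  old=⊥  +wl: 1
  step 4. node 3  ⊔preds=⊤  new=⊤  old=+  +wl: 2
  step 5. node 4  ⊔preds=⊤  new=⊤  old=⊥  +wl: 
  step 6. node 0  ⊔preds=⊤  new=⊤  old=+  +wl: 4
  step 7. node 1  ⊔preds=⊤  new=⊤  old=−  +wl: 0
  step 8. node 2  ⊔preds=⊤  new=⊤  stable
  step 9. node 4  ⊔preds=⊤  new=⊤  stable
  step 10. node 0  ⊔preds=⊤  new=⊤  stable

Least fixpoint reached:
  node 0: ⊤
  node 1: ⊤
  node 2: ⊤
  node 3: ⊤
  node 4: ⊤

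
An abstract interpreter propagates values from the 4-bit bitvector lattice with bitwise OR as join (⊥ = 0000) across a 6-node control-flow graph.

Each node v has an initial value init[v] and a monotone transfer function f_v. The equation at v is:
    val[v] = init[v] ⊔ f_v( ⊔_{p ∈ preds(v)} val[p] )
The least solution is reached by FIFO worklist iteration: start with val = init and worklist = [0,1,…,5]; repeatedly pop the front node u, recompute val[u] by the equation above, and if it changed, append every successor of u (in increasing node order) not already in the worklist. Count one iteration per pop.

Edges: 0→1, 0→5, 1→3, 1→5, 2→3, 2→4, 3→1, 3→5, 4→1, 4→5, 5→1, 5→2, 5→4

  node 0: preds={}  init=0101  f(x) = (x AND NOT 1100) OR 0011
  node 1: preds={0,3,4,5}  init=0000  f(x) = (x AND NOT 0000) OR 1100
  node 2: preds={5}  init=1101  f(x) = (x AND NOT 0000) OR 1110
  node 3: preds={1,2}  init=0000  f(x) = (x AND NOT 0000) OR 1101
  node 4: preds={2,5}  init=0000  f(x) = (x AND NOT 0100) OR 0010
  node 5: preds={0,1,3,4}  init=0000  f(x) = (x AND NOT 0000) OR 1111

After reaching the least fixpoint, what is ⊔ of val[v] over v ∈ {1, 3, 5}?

Trace (9 dequeues):
  [1] u=0 | in 0000 | out 0111 | prev 0101 | push {}
  [2] u=1 | in 0111 | out 1111 | prev 0000 | push {}
  [3] u=2 | in 0000 | out 1111 | prev 1101 | push {}
  [4] u=3 | in 1111 | out 1111 | prev 0000 | push {1}
  [5] u=4 | in 1111 | out 1011 | prev 0000 | push {}
  [6] u=5 | in 1111 | out 1111 | prev 0000 | push {2,4}
  [7] u=1 | in 1111 | out 1111 | ==
  [8] u=2 | in 1111 | out 1111 | ==
  [9] u=4 | in 1111 | out 1011 | ==

Converged values:
  [0] 0111
  [1] 1111
  [2] 1111
  [3] 1111
  [4] 1011
  [5] 1111

1111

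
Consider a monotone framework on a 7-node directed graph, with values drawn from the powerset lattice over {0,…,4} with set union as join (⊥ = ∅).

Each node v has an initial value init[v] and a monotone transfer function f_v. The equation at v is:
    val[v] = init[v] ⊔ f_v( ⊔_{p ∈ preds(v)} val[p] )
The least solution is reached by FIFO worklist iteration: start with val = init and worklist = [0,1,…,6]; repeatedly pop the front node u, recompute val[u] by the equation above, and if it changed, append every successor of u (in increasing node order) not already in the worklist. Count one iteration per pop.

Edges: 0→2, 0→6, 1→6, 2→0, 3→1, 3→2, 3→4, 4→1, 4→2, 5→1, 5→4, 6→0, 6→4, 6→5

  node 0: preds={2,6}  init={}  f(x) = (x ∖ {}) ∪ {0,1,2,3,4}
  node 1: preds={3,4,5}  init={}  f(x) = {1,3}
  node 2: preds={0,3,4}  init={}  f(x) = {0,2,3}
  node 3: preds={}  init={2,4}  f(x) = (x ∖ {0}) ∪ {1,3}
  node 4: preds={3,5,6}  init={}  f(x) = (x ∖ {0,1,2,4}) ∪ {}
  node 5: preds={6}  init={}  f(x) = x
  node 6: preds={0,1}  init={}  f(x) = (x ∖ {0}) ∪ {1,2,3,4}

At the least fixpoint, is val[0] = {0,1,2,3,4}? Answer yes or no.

yes

Trace (14 dequeues):
  [1] u=0 | in {} | out {0,1,2,3,4} | prev {} | push {}
  [2] u=1 | in {2,4} | out {1,3} | prev {} | push {}
  [3] u=2 | in {0,1,2,3,4} | out {0,2,3} | prev {} | push {0}
  [4] u=3 | in {} | out {1,2,3,4} | prev {2,4} | push {1,2}
  [5] u=4 | in {1,2,3,4} | out {3} | prev {} | push {}
  [6] u=5 | in {} | out {} | ==
  [7] u=6 | in {0,1,2,3,4} | out {1,2,3,4} | prev {} | push {4,5}
  [8] u=0 | in {0,1,2,3,4} | out {0,1,2,3,4} | ==
  [9] u=1 | in {1,2,3,4} | out {1,3} | ==
  [10] u=2 | in {0,1,2,3,4} | out {0,2,3} | ==
  [11] u=4 | in {1,2,3,4} | out {3} | ==
  [12] u=5 | in {1,2,3,4} | out {1,2,3,4} | prev {} | push {1,4}
  [13] u=1 | in {1,2,3,4} | out {1,3} | ==
  [14] u=4 | in {1,2,3,4} | out {3} | ==

Converged values:
  [0] {0,1,2,3,4}
  [1] {1,3}
  [2] {0,2,3}
  [3] {1,2,3,4}
  [4] {3}
  [5] {1,2,3,4}
  [6] {1,2,3,4}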